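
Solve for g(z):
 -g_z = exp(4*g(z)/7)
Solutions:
 g(z) = 7*log(-(1/(C1 + 4*z))^(1/4)) + 7*log(7)/4
 g(z) = 7*log(1/(C1 + 4*z))/4 + 7*log(7)/4
 g(z) = 7*log(-I*(1/(C1 + 4*z))^(1/4)) + 7*log(7)/4
 g(z) = 7*log(I*(1/(C1 + 4*z))^(1/4)) + 7*log(7)/4


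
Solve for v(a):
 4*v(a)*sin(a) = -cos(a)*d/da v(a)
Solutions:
 v(a) = C1*cos(a)^4


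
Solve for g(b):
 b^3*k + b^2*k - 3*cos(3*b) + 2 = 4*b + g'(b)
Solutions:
 g(b) = C1 + b^4*k/4 + b^3*k/3 - 2*b^2 + 2*b - sin(3*b)


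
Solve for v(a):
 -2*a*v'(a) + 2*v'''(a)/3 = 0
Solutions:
 v(a) = C1 + Integral(C2*airyai(3^(1/3)*a) + C3*airybi(3^(1/3)*a), a)


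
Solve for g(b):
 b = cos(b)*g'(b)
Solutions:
 g(b) = C1 + Integral(b/cos(b), b)


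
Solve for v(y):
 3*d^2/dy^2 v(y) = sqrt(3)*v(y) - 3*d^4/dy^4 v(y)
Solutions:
 v(y) = C1*exp(-sqrt(6)*y*sqrt(-3 + sqrt(3)*sqrt(3 + 4*sqrt(3)))/6) + C2*exp(sqrt(6)*y*sqrt(-3 + sqrt(3)*sqrt(3 + 4*sqrt(3)))/6) + C3*sin(sqrt(6)*y*sqrt(3 + sqrt(3)*sqrt(3 + 4*sqrt(3)))/6) + C4*cosh(sqrt(6)*y*sqrt(-sqrt(3)*sqrt(3 + 4*sqrt(3)) - 3)/6)


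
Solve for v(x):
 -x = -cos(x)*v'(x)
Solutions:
 v(x) = C1 + Integral(x/cos(x), x)


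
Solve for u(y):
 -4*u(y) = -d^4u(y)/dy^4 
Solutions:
 u(y) = C1*exp(-sqrt(2)*y) + C2*exp(sqrt(2)*y) + C3*sin(sqrt(2)*y) + C4*cos(sqrt(2)*y)


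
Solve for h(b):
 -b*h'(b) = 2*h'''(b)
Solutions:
 h(b) = C1 + Integral(C2*airyai(-2^(2/3)*b/2) + C3*airybi(-2^(2/3)*b/2), b)


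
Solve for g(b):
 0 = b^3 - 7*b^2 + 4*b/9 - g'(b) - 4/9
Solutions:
 g(b) = C1 + b^4/4 - 7*b^3/3 + 2*b^2/9 - 4*b/9


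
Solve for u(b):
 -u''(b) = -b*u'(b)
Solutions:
 u(b) = C1 + C2*erfi(sqrt(2)*b/2)


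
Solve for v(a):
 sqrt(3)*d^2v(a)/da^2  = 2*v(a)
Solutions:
 v(a) = C1*exp(-sqrt(2)*3^(3/4)*a/3) + C2*exp(sqrt(2)*3^(3/4)*a/3)


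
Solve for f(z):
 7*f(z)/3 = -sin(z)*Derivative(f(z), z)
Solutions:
 f(z) = C1*(cos(z) + 1)^(7/6)/(cos(z) - 1)^(7/6)


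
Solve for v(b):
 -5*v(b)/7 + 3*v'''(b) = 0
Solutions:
 v(b) = C3*exp(21^(2/3)*5^(1/3)*b/21) + (C1*sin(3^(1/6)*5^(1/3)*7^(2/3)*b/14) + C2*cos(3^(1/6)*5^(1/3)*7^(2/3)*b/14))*exp(-21^(2/3)*5^(1/3)*b/42)


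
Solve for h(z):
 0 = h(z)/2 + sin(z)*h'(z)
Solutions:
 h(z) = C1*(cos(z) + 1)^(1/4)/(cos(z) - 1)^(1/4)


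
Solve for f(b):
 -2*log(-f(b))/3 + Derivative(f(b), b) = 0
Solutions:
 -li(-f(b)) = C1 + 2*b/3


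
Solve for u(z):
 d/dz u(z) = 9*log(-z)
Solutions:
 u(z) = C1 + 9*z*log(-z) - 9*z


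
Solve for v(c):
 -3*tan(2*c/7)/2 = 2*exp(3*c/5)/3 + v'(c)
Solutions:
 v(c) = C1 - 10*exp(3*c/5)/9 + 21*log(cos(2*c/7))/4


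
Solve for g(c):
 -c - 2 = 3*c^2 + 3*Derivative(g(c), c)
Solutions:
 g(c) = C1 - c^3/3 - c^2/6 - 2*c/3


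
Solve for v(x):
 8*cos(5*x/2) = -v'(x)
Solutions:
 v(x) = C1 - 16*sin(5*x/2)/5


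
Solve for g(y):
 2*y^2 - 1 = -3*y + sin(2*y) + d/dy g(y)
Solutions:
 g(y) = C1 + 2*y^3/3 + 3*y^2/2 - y + cos(2*y)/2


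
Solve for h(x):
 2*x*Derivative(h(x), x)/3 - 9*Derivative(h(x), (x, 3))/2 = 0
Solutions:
 h(x) = C1 + Integral(C2*airyai(2^(2/3)*x/3) + C3*airybi(2^(2/3)*x/3), x)


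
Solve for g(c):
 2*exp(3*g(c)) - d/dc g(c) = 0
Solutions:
 g(c) = log(-1/(C1 + 6*c))/3
 g(c) = log((-1/(C1 + 2*c))^(1/3)*(-3^(2/3) - 3*3^(1/6)*I)/6)
 g(c) = log((-1/(C1 + 2*c))^(1/3)*(-3^(2/3) + 3*3^(1/6)*I)/6)


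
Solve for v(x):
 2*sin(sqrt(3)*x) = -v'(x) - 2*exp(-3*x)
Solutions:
 v(x) = C1 + 2*sqrt(3)*cos(sqrt(3)*x)/3 + 2*exp(-3*x)/3


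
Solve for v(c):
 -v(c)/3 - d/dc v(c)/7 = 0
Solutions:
 v(c) = C1*exp(-7*c/3)


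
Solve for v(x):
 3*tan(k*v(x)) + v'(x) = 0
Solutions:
 v(x) = Piecewise((-asin(exp(C1*k - 3*k*x))/k + pi/k, Ne(k, 0)), (nan, True))
 v(x) = Piecewise((asin(exp(C1*k - 3*k*x))/k, Ne(k, 0)), (nan, True))


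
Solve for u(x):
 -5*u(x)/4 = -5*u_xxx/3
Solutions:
 u(x) = C3*exp(6^(1/3)*x/2) + (C1*sin(2^(1/3)*3^(5/6)*x/4) + C2*cos(2^(1/3)*3^(5/6)*x/4))*exp(-6^(1/3)*x/4)


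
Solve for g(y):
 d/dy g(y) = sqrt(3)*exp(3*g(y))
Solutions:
 g(y) = log(-1/(C1 + 3*sqrt(3)*y))/3
 g(y) = log((-1/(C1 + sqrt(3)*y))^(1/3)*(-3^(2/3) - 3*3^(1/6)*I)/6)
 g(y) = log((-1/(C1 + sqrt(3)*y))^(1/3)*(-3^(2/3) + 3*3^(1/6)*I)/6)


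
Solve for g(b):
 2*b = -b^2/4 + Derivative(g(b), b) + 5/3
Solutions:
 g(b) = C1 + b^3/12 + b^2 - 5*b/3


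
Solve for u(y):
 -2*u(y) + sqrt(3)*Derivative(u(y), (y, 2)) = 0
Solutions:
 u(y) = C1*exp(-sqrt(2)*3^(3/4)*y/3) + C2*exp(sqrt(2)*3^(3/4)*y/3)


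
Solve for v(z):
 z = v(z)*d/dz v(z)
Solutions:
 v(z) = -sqrt(C1 + z^2)
 v(z) = sqrt(C1 + z^2)


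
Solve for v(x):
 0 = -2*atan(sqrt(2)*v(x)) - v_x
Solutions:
 Integral(1/atan(sqrt(2)*_y), (_y, v(x))) = C1 - 2*x


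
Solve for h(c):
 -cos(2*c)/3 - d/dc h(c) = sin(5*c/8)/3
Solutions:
 h(c) = C1 - sin(2*c)/6 + 8*cos(5*c/8)/15


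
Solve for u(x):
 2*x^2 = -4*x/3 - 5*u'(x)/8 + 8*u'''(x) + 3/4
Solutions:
 u(x) = C1 + C2*exp(-sqrt(5)*x/8) + C3*exp(sqrt(5)*x/8) - 16*x^3/15 - 16*x^2/15 - 2018*x/25


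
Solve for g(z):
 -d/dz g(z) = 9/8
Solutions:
 g(z) = C1 - 9*z/8


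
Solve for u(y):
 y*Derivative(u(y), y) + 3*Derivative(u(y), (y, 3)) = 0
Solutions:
 u(y) = C1 + Integral(C2*airyai(-3^(2/3)*y/3) + C3*airybi(-3^(2/3)*y/3), y)


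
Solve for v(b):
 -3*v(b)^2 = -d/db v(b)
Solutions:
 v(b) = -1/(C1 + 3*b)


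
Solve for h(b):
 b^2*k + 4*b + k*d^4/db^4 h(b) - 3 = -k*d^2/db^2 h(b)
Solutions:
 h(b) = C1 + C2*b + C3*exp(-I*b) + C4*exp(I*b) - b^4/12 - 2*b^3/(3*k) + b^2*(1 + 3/(2*k))


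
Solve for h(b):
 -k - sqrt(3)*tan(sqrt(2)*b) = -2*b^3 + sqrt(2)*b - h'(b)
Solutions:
 h(b) = C1 - b^4/2 + sqrt(2)*b^2/2 + b*k - sqrt(6)*log(cos(sqrt(2)*b))/2


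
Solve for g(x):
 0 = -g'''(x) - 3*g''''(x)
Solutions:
 g(x) = C1 + C2*x + C3*x^2 + C4*exp(-x/3)


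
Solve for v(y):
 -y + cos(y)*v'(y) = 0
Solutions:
 v(y) = C1 + Integral(y/cos(y), y)


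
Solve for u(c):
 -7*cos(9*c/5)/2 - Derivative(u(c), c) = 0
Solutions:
 u(c) = C1 - 35*sin(9*c/5)/18


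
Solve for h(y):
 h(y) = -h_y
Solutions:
 h(y) = C1*exp(-y)


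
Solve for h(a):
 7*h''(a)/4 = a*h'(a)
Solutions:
 h(a) = C1 + C2*erfi(sqrt(14)*a/7)


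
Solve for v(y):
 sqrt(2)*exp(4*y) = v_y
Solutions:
 v(y) = C1 + sqrt(2)*exp(4*y)/4


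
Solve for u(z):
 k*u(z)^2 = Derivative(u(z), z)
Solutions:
 u(z) = -1/(C1 + k*z)


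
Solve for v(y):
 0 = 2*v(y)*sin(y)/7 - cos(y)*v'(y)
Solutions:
 v(y) = C1/cos(y)^(2/7)


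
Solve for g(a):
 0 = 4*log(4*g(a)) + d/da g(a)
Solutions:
 Integral(1/(log(_y) + 2*log(2)), (_y, g(a)))/4 = C1 - a


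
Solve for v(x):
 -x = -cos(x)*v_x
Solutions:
 v(x) = C1 + Integral(x/cos(x), x)


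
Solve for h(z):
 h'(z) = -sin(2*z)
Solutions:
 h(z) = C1 + cos(2*z)/2


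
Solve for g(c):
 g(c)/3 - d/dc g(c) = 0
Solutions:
 g(c) = C1*exp(c/3)


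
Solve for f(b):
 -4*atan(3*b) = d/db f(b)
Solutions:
 f(b) = C1 - 4*b*atan(3*b) + 2*log(9*b^2 + 1)/3


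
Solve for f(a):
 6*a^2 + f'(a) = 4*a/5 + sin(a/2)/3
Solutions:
 f(a) = C1 - 2*a^3 + 2*a^2/5 - 2*cos(a/2)/3


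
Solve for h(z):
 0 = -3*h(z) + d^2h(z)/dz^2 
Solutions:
 h(z) = C1*exp(-sqrt(3)*z) + C2*exp(sqrt(3)*z)


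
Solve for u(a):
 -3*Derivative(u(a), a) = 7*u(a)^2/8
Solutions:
 u(a) = 24/(C1 + 7*a)


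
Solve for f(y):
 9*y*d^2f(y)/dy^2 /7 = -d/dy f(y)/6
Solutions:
 f(y) = C1 + C2*y^(47/54)


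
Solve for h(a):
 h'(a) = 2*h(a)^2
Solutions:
 h(a) = -1/(C1 + 2*a)


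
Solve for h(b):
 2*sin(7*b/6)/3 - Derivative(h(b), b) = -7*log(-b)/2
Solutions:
 h(b) = C1 + 7*b*log(-b)/2 - 7*b/2 - 4*cos(7*b/6)/7


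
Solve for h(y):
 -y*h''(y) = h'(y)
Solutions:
 h(y) = C1 + C2*log(y)


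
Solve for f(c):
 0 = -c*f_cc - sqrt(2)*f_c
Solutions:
 f(c) = C1 + C2*c^(1 - sqrt(2))


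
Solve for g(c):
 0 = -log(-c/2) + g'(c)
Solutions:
 g(c) = C1 + c*log(-c) + c*(-1 - log(2))


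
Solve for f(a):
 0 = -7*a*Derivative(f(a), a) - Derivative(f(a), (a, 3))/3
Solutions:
 f(a) = C1 + Integral(C2*airyai(-21^(1/3)*a) + C3*airybi(-21^(1/3)*a), a)


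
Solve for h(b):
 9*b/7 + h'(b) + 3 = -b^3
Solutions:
 h(b) = C1 - b^4/4 - 9*b^2/14 - 3*b


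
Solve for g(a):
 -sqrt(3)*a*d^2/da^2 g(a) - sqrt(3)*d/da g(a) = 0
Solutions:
 g(a) = C1 + C2*log(a)


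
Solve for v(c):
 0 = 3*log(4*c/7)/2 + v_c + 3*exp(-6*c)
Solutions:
 v(c) = C1 - 3*c*log(c)/2 + c*(-3*log(2) + 3/2 + 3*log(7)/2) + exp(-6*c)/2


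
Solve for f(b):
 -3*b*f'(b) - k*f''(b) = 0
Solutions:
 f(b) = C1 + C2*sqrt(k)*erf(sqrt(6)*b*sqrt(1/k)/2)


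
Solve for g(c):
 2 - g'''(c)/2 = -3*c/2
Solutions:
 g(c) = C1 + C2*c + C3*c^2 + c^4/8 + 2*c^3/3


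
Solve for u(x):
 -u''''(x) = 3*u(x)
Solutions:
 u(x) = (C1*sin(sqrt(2)*3^(1/4)*x/2) + C2*cos(sqrt(2)*3^(1/4)*x/2))*exp(-sqrt(2)*3^(1/4)*x/2) + (C3*sin(sqrt(2)*3^(1/4)*x/2) + C4*cos(sqrt(2)*3^(1/4)*x/2))*exp(sqrt(2)*3^(1/4)*x/2)


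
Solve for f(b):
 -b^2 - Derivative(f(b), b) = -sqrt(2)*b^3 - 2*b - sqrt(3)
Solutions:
 f(b) = C1 + sqrt(2)*b^4/4 - b^3/3 + b^2 + sqrt(3)*b


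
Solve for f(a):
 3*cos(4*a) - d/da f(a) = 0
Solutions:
 f(a) = C1 + 3*sin(4*a)/4


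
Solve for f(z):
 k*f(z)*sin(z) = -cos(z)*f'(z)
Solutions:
 f(z) = C1*exp(k*log(cos(z)))


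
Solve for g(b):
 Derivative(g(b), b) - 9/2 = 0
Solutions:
 g(b) = C1 + 9*b/2


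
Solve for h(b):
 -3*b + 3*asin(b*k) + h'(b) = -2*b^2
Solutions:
 h(b) = C1 - 2*b^3/3 + 3*b^2/2 - 3*Piecewise((b*asin(b*k) + sqrt(-b^2*k^2 + 1)/k, Ne(k, 0)), (0, True))


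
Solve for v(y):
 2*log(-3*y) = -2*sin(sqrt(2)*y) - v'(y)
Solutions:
 v(y) = C1 - 2*y*log(-y) - 2*y*log(3) + 2*y + sqrt(2)*cos(sqrt(2)*y)


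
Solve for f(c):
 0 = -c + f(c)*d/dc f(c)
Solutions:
 f(c) = -sqrt(C1 + c^2)
 f(c) = sqrt(C1 + c^2)


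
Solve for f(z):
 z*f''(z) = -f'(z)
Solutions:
 f(z) = C1 + C2*log(z)


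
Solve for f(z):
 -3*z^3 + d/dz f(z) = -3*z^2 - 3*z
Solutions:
 f(z) = C1 + 3*z^4/4 - z^3 - 3*z^2/2


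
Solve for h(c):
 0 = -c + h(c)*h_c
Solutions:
 h(c) = -sqrt(C1 + c^2)
 h(c) = sqrt(C1 + c^2)


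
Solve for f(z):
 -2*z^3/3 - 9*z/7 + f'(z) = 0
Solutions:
 f(z) = C1 + z^4/6 + 9*z^2/14


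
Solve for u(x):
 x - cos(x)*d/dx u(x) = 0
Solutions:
 u(x) = C1 + Integral(x/cos(x), x)


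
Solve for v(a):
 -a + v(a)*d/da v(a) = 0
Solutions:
 v(a) = -sqrt(C1 + a^2)
 v(a) = sqrt(C1 + a^2)


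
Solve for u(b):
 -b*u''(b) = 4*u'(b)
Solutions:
 u(b) = C1 + C2/b^3


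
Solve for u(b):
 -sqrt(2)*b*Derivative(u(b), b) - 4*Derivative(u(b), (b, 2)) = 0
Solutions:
 u(b) = C1 + C2*erf(2^(3/4)*b/4)


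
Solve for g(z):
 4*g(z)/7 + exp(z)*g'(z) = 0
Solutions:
 g(z) = C1*exp(4*exp(-z)/7)


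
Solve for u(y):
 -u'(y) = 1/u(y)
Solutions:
 u(y) = -sqrt(C1 - 2*y)
 u(y) = sqrt(C1 - 2*y)


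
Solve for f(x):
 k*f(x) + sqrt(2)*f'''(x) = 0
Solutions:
 f(x) = C1*exp(2^(5/6)*x*(-k)^(1/3)/2) + C2*exp(2^(5/6)*x*(-k)^(1/3)*(-1 + sqrt(3)*I)/4) + C3*exp(-2^(5/6)*x*(-k)^(1/3)*(1 + sqrt(3)*I)/4)


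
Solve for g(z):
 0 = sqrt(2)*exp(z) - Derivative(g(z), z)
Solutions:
 g(z) = C1 + sqrt(2)*exp(z)


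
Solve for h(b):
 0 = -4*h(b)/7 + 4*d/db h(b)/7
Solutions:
 h(b) = C1*exp(b)


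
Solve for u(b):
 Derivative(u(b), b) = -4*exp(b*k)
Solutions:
 u(b) = C1 - 4*exp(b*k)/k


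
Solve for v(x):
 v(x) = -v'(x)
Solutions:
 v(x) = C1*exp(-x)


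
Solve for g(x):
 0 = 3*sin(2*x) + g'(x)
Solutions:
 g(x) = C1 + 3*cos(2*x)/2


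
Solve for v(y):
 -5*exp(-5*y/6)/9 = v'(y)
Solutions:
 v(y) = C1 + 2*exp(-5*y/6)/3


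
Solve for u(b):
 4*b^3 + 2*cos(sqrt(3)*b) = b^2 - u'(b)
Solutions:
 u(b) = C1 - b^4 + b^3/3 - 2*sqrt(3)*sin(sqrt(3)*b)/3


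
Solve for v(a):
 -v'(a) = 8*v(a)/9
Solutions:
 v(a) = C1*exp(-8*a/9)


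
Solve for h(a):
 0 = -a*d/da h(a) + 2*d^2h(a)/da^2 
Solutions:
 h(a) = C1 + C2*erfi(a/2)


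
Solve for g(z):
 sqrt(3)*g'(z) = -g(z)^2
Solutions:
 g(z) = 3/(C1 + sqrt(3)*z)


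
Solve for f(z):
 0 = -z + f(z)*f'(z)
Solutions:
 f(z) = -sqrt(C1 + z^2)
 f(z) = sqrt(C1 + z^2)


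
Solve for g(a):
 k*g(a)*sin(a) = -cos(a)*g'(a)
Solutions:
 g(a) = C1*exp(k*log(cos(a)))


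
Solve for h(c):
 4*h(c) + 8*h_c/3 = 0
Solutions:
 h(c) = C1*exp(-3*c/2)


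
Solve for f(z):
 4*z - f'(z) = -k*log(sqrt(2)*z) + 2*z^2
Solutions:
 f(z) = C1 + k*z*log(z) - k*z + k*z*log(2)/2 - 2*z^3/3 + 2*z^2


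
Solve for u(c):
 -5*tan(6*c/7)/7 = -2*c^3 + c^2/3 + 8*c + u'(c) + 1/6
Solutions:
 u(c) = C1 + c^4/2 - c^3/9 - 4*c^2 - c/6 + 5*log(cos(6*c/7))/6


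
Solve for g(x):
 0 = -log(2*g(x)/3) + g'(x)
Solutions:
 -Integral(1/(log(_y) - log(3) + log(2)), (_y, g(x))) = C1 - x


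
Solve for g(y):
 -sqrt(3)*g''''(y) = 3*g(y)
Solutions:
 g(y) = (C1*sin(sqrt(2)*3^(1/8)*y/2) + C2*cos(sqrt(2)*3^(1/8)*y/2))*exp(-sqrt(2)*3^(1/8)*y/2) + (C3*sin(sqrt(2)*3^(1/8)*y/2) + C4*cos(sqrt(2)*3^(1/8)*y/2))*exp(sqrt(2)*3^(1/8)*y/2)


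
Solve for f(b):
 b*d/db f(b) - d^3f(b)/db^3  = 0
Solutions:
 f(b) = C1 + Integral(C2*airyai(b) + C3*airybi(b), b)


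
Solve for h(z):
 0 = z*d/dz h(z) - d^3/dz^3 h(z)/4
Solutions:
 h(z) = C1 + Integral(C2*airyai(2^(2/3)*z) + C3*airybi(2^(2/3)*z), z)


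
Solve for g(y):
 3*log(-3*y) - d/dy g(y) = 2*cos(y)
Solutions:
 g(y) = C1 + 3*y*log(-y) - 3*y + 3*y*log(3) - 2*sin(y)


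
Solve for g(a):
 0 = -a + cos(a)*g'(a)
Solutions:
 g(a) = C1 + Integral(a/cos(a), a)


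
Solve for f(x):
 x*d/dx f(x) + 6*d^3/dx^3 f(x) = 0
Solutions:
 f(x) = C1 + Integral(C2*airyai(-6^(2/3)*x/6) + C3*airybi(-6^(2/3)*x/6), x)


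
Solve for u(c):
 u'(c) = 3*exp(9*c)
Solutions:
 u(c) = C1 + exp(9*c)/3


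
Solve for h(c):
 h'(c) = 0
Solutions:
 h(c) = C1


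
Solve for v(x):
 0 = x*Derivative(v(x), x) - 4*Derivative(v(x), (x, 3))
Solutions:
 v(x) = C1 + Integral(C2*airyai(2^(1/3)*x/2) + C3*airybi(2^(1/3)*x/2), x)


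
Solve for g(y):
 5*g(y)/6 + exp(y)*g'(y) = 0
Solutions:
 g(y) = C1*exp(5*exp(-y)/6)


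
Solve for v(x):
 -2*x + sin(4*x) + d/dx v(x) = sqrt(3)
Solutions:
 v(x) = C1 + x^2 + sqrt(3)*x + cos(4*x)/4


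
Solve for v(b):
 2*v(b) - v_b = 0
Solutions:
 v(b) = C1*exp(2*b)


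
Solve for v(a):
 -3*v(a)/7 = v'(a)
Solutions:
 v(a) = C1*exp(-3*a/7)


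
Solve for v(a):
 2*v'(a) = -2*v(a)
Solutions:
 v(a) = C1*exp(-a)


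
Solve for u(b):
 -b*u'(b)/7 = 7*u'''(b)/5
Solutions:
 u(b) = C1 + Integral(C2*airyai(-35^(1/3)*b/7) + C3*airybi(-35^(1/3)*b/7), b)


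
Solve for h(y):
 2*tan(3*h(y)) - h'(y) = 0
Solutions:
 h(y) = -asin(C1*exp(6*y))/3 + pi/3
 h(y) = asin(C1*exp(6*y))/3


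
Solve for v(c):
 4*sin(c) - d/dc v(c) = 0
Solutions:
 v(c) = C1 - 4*cos(c)


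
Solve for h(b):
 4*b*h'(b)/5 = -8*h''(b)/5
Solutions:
 h(b) = C1 + C2*erf(b/2)


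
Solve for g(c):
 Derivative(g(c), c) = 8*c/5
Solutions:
 g(c) = C1 + 4*c^2/5


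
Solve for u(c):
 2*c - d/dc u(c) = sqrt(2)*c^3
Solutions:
 u(c) = C1 - sqrt(2)*c^4/4 + c^2


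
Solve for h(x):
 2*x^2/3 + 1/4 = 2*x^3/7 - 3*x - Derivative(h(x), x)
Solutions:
 h(x) = C1 + x^4/14 - 2*x^3/9 - 3*x^2/2 - x/4


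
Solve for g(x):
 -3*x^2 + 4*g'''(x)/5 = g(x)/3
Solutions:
 g(x) = C3*exp(90^(1/3)*x/6) - 9*x^2 + (C1*sin(10^(1/3)*3^(1/6)*x/4) + C2*cos(10^(1/3)*3^(1/6)*x/4))*exp(-90^(1/3)*x/12)


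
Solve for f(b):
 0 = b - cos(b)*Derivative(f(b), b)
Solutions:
 f(b) = C1 + Integral(b/cos(b), b)


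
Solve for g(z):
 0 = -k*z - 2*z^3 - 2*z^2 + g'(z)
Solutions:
 g(z) = C1 + k*z^2/2 + z^4/2 + 2*z^3/3


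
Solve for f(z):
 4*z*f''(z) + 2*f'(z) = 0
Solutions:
 f(z) = C1 + C2*sqrt(z)


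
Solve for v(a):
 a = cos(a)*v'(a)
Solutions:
 v(a) = C1 + Integral(a/cos(a), a)


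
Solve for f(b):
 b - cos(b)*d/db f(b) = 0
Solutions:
 f(b) = C1 + Integral(b/cos(b), b)


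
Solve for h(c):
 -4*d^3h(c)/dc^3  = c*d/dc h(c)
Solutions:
 h(c) = C1 + Integral(C2*airyai(-2^(1/3)*c/2) + C3*airybi(-2^(1/3)*c/2), c)


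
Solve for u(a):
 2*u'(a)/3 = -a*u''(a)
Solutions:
 u(a) = C1 + C2*a^(1/3)


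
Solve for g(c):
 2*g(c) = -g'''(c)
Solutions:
 g(c) = C3*exp(-2^(1/3)*c) + (C1*sin(2^(1/3)*sqrt(3)*c/2) + C2*cos(2^(1/3)*sqrt(3)*c/2))*exp(2^(1/3)*c/2)


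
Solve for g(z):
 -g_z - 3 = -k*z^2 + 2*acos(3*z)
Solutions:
 g(z) = C1 + k*z^3/3 - 2*z*acos(3*z) - 3*z + 2*sqrt(1 - 9*z^2)/3


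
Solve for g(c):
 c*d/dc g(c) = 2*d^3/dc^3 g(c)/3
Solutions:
 g(c) = C1 + Integral(C2*airyai(2^(2/3)*3^(1/3)*c/2) + C3*airybi(2^(2/3)*3^(1/3)*c/2), c)


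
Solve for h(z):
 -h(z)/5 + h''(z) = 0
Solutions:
 h(z) = C1*exp(-sqrt(5)*z/5) + C2*exp(sqrt(5)*z/5)


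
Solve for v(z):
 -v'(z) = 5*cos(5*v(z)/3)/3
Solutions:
 5*z/3 - 3*log(sin(5*v(z)/3) - 1)/10 + 3*log(sin(5*v(z)/3) + 1)/10 = C1


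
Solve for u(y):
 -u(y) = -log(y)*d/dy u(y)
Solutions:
 u(y) = C1*exp(li(y))


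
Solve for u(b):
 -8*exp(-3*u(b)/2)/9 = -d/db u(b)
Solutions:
 u(b) = 2*log(C1 + 4*b/3)/3
 u(b) = 2*log((-6^(2/3) - 3*2^(2/3)*3^(1/6)*I)*(C1 + 8*b)^(1/3)/12)
 u(b) = 2*log((-6^(2/3) + 3*2^(2/3)*3^(1/6)*I)*(C1 + 8*b)^(1/3)/12)


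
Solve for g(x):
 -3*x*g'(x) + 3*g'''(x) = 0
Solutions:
 g(x) = C1 + Integral(C2*airyai(x) + C3*airybi(x), x)


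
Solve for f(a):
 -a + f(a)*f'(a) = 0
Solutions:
 f(a) = -sqrt(C1 + a^2)
 f(a) = sqrt(C1 + a^2)


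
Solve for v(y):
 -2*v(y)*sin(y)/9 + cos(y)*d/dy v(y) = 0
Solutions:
 v(y) = C1/cos(y)^(2/9)


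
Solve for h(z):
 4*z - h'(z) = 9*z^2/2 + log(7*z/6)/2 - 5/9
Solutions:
 h(z) = C1 - 3*z^3/2 + 2*z^2 - z*log(z)/2 + z*log(sqrt(42)/7) + 19*z/18


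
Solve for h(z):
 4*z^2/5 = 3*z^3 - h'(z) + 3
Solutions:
 h(z) = C1 + 3*z^4/4 - 4*z^3/15 + 3*z


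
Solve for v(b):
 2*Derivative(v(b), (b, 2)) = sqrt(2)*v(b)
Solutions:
 v(b) = C1*exp(-2^(3/4)*b/2) + C2*exp(2^(3/4)*b/2)


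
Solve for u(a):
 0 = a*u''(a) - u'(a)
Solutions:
 u(a) = C1 + C2*a^2


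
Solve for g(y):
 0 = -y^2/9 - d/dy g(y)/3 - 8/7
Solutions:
 g(y) = C1 - y^3/9 - 24*y/7


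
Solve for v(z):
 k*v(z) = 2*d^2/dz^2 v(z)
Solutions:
 v(z) = C1*exp(-sqrt(2)*sqrt(k)*z/2) + C2*exp(sqrt(2)*sqrt(k)*z/2)


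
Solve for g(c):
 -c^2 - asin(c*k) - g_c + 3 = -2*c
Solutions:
 g(c) = C1 - c^3/3 + c^2 + 3*c - Piecewise((c*asin(c*k) + sqrt(-c^2*k^2 + 1)/k, Ne(k, 0)), (0, True))


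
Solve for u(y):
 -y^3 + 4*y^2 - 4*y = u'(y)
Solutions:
 u(y) = C1 - y^4/4 + 4*y^3/3 - 2*y^2


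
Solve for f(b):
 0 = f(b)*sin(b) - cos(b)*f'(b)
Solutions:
 f(b) = C1/cos(b)


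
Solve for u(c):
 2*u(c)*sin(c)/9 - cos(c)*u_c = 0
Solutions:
 u(c) = C1/cos(c)^(2/9)


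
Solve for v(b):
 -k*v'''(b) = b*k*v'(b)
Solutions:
 v(b) = C1 + Integral(C2*airyai(-b) + C3*airybi(-b), b)


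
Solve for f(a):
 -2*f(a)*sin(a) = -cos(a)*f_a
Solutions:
 f(a) = C1/cos(a)^2


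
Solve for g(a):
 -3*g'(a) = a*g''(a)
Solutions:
 g(a) = C1 + C2/a^2


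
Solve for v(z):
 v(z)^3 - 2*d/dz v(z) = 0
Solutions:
 v(z) = -sqrt(-1/(C1 + z))
 v(z) = sqrt(-1/(C1 + z))


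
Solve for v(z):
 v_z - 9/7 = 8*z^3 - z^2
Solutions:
 v(z) = C1 + 2*z^4 - z^3/3 + 9*z/7


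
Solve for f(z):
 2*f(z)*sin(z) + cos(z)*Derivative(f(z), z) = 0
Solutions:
 f(z) = C1*cos(z)^2


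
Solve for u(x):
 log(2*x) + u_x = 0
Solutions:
 u(x) = C1 - x*log(x) - x*log(2) + x


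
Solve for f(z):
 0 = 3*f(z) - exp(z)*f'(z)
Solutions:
 f(z) = C1*exp(-3*exp(-z))


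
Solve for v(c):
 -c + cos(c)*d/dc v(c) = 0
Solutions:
 v(c) = C1 + Integral(c/cos(c), c)


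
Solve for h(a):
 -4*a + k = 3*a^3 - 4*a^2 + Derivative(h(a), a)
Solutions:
 h(a) = C1 - 3*a^4/4 + 4*a^3/3 - 2*a^2 + a*k


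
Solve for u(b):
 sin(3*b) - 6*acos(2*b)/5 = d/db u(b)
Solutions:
 u(b) = C1 - 6*b*acos(2*b)/5 + 3*sqrt(1 - 4*b^2)/5 - cos(3*b)/3


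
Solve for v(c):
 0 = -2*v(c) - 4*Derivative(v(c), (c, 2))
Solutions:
 v(c) = C1*sin(sqrt(2)*c/2) + C2*cos(sqrt(2)*c/2)


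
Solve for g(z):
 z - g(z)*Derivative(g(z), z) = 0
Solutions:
 g(z) = -sqrt(C1 + z^2)
 g(z) = sqrt(C1 + z^2)


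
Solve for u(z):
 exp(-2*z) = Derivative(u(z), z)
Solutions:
 u(z) = C1 - exp(-2*z)/2


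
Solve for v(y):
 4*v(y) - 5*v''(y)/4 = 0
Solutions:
 v(y) = C1*exp(-4*sqrt(5)*y/5) + C2*exp(4*sqrt(5)*y/5)


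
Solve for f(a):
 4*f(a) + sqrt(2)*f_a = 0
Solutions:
 f(a) = C1*exp(-2*sqrt(2)*a)


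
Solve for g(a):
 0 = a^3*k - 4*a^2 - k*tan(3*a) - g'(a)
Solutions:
 g(a) = C1 + a^4*k/4 - 4*a^3/3 + k*log(cos(3*a))/3


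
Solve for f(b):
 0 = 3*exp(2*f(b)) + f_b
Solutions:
 f(b) = log(-sqrt(-1/(C1 - 3*b))) - log(2)/2
 f(b) = log(-1/(C1 - 3*b))/2 - log(2)/2


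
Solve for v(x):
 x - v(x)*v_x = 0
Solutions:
 v(x) = -sqrt(C1 + x^2)
 v(x) = sqrt(C1 + x^2)


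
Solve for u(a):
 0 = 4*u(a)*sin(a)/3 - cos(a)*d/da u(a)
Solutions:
 u(a) = C1/cos(a)^(4/3)


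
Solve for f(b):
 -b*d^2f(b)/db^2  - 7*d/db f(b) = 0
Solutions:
 f(b) = C1 + C2/b^6


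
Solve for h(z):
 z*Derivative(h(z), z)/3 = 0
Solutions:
 h(z) = C1


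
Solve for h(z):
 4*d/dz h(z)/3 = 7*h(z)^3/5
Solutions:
 h(z) = -sqrt(10)*sqrt(-1/(C1 + 21*z))
 h(z) = sqrt(10)*sqrt(-1/(C1 + 21*z))


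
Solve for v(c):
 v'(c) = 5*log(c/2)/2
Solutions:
 v(c) = C1 + 5*c*log(c)/2 - 5*c/2 - 5*c*log(2)/2


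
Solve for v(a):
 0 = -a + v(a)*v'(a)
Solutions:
 v(a) = -sqrt(C1 + a^2)
 v(a) = sqrt(C1 + a^2)


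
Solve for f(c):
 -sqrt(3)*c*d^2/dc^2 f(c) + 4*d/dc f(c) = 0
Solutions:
 f(c) = C1 + C2*c^(1 + 4*sqrt(3)/3)


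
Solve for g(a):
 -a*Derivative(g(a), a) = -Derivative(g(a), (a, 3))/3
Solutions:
 g(a) = C1 + Integral(C2*airyai(3^(1/3)*a) + C3*airybi(3^(1/3)*a), a)


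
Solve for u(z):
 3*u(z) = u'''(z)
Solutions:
 u(z) = C3*exp(3^(1/3)*z) + (C1*sin(3^(5/6)*z/2) + C2*cos(3^(5/6)*z/2))*exp(-3^(1/3)*z/2)


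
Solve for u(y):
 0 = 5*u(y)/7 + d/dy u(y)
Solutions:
 u(y) = C1*exp(-5*y/7)


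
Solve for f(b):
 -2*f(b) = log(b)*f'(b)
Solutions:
 f(b) = C1*exp(-2*li(b))


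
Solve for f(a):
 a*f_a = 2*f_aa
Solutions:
 f(a) = C1 + C2*erfi(a/2)


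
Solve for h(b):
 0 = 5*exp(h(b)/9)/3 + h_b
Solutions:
 h(b) = 9*log(1/(C1 + 5*b)) + 27*log(3)


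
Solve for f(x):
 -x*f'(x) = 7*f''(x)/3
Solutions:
 f(x) = C1 + C2*erf(sqrt(42)*x/14)


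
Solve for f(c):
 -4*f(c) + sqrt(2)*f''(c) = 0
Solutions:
 f(c) = C1*exp(-2^(3/4)*c) + C2*exp(2^(3/4)*c)


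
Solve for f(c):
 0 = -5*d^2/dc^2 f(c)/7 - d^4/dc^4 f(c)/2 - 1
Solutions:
 f(c) = C1 + C2*c + C3*sin(sqrt(70)*c/7) + C4*cos(sqrt(70)*c/7) - 7*c^2/10


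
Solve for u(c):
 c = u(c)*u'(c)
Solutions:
 u(c) = -sqrt(C1 + c^2)
 u(c) = sqrt(C1 + c^2)


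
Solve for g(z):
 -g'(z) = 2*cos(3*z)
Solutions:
 g(z) = C1 - 2*sin(3*z)/3


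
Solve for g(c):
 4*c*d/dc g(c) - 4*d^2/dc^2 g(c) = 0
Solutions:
 g(c) = C1 + C2*erfi(sqrt(2)*c/2)


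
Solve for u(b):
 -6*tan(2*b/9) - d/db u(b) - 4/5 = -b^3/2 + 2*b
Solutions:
 u(b) = C1 + b^4/8 - b^2 - 4*b/5 + 27*log(cos(2*b/9))


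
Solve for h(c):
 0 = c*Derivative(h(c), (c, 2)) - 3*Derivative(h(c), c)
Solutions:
 h(c) = C1 + C2*c^4


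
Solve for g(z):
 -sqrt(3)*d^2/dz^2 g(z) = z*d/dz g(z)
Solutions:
 g(z) = C1 + C2*erf(sqrt(2)*3^(3/4)*z/6)


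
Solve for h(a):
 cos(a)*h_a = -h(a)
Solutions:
 h(a) = C1*sqrt(sin(a) - 1)/sqrt(sin(a) + 1)


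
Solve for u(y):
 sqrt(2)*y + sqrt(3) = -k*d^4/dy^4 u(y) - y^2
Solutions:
 u(y) = C1 + C2*y + C3*y^2 + C4*y^3 - y^6/(360*k) - sqrt(2)*y^5/(120*k) - sqrt(3)*y^4/(24*k)


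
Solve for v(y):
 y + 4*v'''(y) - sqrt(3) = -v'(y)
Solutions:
 v(y) = C1 + C2*sin(y/2) + C3*cos(y/2) - y^2/2 + sqrt(3)*y


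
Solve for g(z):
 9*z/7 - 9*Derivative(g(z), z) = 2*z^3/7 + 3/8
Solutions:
 g(z) = C1 - z^4/126 + z^2/14 - z/24


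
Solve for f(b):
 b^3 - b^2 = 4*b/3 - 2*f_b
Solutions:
 f(b) = C1 - b^4/8 + b^3/6 + b^2/3


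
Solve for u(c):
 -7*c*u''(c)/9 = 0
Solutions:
 u(c) = C1 + C2*c


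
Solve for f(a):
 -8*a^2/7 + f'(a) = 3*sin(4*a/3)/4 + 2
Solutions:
 f(a) = C1 + 8*a^3/21 + 2*a - 9*cos(4*a/3)/16


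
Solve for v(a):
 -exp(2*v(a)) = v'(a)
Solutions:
 v(a) = log(-sqrt(-1/(C1 - a))) - log(2)/2
 v(a) = log(-1/(C1 - a))/2 - log(2)/2


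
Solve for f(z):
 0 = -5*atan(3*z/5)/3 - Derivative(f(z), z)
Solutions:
 f(z) = C1 - 5*z*atan(3*z/5)/3 + 25*log(9*z^2 + 25)/18


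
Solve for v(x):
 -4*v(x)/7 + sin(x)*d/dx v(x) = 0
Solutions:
 v(x) = C1*(cos(x) - 1)^(2/7)/(cos(x) + 1)^(2/7)


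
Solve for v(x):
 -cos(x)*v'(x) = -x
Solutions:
 v(x) = C1 + Integral(x/cos(x), x)


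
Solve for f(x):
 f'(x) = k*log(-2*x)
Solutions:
 f(x) = C1 + k*x*log(-x) + k*x*(-1 + log(2))


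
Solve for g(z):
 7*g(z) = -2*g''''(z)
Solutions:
 g(z) = (C1*sin(14^(1/4)*z/2) + C2*cos(14^(1/4)*z/2))*exp(-14^(1/4)*z/2) + (C3*sin(14^(1/4)*z/2) + C4*cos(14^(1/4)*z/2))*exp(14^(1/4)*z/2)


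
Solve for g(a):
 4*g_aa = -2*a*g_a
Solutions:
 g(a) = C1 + C2*erf(a/2)


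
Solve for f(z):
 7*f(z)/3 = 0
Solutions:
 f(z) = 0


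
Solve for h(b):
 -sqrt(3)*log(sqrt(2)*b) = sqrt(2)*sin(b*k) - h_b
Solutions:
 h(b) = C1 + sqrt(3)*b*(log(b) - 1) + sqrt(3)*b*log(2)/2 + sqrt(2)*Piecewise((-cos(b*k)/k, Ne(k, 0)), (0, True))


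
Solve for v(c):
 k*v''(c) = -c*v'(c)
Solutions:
 v(c) = C1 + C2*sqrt(k)*erf(sqrt(2)*c*sqrt(1/k)/2)


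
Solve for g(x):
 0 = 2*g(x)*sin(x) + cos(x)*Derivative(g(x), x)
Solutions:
 g(x) = C1*cos(x)^2


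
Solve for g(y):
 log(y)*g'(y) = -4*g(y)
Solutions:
 g(y) = C1*exp(-4*li(y))


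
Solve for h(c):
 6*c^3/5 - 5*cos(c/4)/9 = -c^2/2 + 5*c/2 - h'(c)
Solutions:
 h(c) = C1 - 3*c^4/10 - c^3/6 + 5*c^2/4 + 20*sin(c/4)/9


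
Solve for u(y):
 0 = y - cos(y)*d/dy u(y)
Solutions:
 u(y) = C1 + Integral(y/cos(y), y)


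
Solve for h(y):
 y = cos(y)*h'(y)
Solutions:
 h(y) = C1 + Integral(y/cos(y), y)


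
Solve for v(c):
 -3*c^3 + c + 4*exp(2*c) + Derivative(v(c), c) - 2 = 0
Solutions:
 v(c) = C1 + 3*c^4/4 - c^2/2 + 2*c - 2*exp(2*c)


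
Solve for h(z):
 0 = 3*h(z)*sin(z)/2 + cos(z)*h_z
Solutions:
 h(z) = C1*cos(z)^(3/2)


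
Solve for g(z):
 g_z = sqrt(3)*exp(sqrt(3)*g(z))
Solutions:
 g(z) = sqrt(3)*(2*log(-1/(C1 + sqrt(3)*z)) - log(3))/6


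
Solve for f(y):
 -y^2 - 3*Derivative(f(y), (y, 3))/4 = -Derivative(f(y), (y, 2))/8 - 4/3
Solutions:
 f(y) = C1 + C2*y + C3*exp(y/6) + 2*y^4/3 + 16*y^3 + 848*y^2/3


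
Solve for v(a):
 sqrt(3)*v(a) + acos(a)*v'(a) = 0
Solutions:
 v(a) = C1*exp(-sqrt(3)*Integral(1/acos(a), a))


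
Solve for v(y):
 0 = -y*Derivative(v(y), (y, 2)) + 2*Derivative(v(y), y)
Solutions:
 v(y) = C1 + C2*y^3


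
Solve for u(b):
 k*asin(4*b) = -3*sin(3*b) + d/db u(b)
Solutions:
 u(b) = C1 + k*(b*asin(4*b) + sqrt(1 - 16*b^2)/4) - cos(3*b)


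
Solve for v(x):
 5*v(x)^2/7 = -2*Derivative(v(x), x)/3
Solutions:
 v(x) = 14/(C1 + 15*x)


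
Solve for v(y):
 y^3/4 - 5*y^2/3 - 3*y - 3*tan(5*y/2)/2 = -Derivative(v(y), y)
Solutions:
 v(y) = C1 - y^4/16 + 5*y^3/9 + 3*y^2/2 - 3*log(cos(5*y/2))/5


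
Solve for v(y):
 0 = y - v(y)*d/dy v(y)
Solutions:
 v(y) = -sqrt(C1 + y^2)
 v(y) = sqrt(C1 + y^2)


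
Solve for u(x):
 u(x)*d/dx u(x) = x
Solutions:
 u(x) = -sqrt(C1 + x^2)
 u(x) = sqrt(C1 + x^2)


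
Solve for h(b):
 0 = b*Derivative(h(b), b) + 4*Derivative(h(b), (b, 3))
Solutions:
 h(b) = C1 + Integral(C2*airyai(-2^(1/3)*b/2) + C3*airybi(-2^(1/3)*b/2), b)


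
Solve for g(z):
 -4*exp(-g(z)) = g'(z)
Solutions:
 g(z) = log(C1 - 4*z)


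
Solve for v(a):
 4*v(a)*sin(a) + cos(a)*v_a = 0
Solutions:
 v(a) = C1*cos(a)^4


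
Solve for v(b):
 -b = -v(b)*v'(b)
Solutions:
 v(b) = -sqrt(C1 + b^2)
 v(b) = sqrt(C1 + b^2)


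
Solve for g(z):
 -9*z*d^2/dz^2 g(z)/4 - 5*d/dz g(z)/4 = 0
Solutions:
 g(z) = C1 + C2*z^(4/9)


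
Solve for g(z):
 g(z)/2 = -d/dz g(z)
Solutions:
 g(z) = C1*exp(-z/2)


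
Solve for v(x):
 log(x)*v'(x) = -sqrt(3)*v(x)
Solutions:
 v(x) = C1*exp(-sqrt(3)*li(x))


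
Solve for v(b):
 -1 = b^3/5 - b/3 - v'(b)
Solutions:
 v(b) = C1 + b^4/20 - b^2/6 + b


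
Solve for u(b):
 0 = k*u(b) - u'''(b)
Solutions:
 u(b) = C1*exp(b*k^(1/3)) + C2*exp(b*k^(1/3)*(-1 + sqrt(3)*I)/2) + C3*exp(-b*k^(1/3)*(1 + sqrt(3)*I)/2)


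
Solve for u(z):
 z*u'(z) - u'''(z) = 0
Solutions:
 u(z) = C1 + Integral(C2*airyai(z) + C3*airybi(z), z)


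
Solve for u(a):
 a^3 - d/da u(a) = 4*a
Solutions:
 u(a) = C1 + a^4/4 - 2*a^2


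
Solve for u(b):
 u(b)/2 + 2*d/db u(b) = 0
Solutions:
 u(b) = C1*exp(-b/4)


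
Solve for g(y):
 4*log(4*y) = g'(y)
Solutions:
 g(y) = C1 + 4*y*log(y) - 4*y + y*log(256)


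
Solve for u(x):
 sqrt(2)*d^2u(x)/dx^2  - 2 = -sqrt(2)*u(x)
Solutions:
 u(x) = C1*sin(x) + C2*cos(x) + sqrt(2)


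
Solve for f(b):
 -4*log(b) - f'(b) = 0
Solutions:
 f(b) = C1 - 4*b*log(b) + 4*b


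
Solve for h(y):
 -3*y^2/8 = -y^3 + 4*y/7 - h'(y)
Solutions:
 h(y) = C1 - y^4/4 + y^3/8 + 2*y^2/7


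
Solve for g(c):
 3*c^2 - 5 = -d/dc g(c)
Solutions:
 g(c) = C1 - c^3 + 5*c


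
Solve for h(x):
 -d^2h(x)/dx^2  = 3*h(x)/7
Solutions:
 h(x) = C1*sin(sqrt(21)*x/7) + C2*cos(sqrt(21)*x/7)


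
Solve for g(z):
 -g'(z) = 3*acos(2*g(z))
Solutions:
 Integral(1/acos(2*_y), (_y, g(z))) = C1 - 3*z


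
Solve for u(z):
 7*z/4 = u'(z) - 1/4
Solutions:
 u(z) = C1 + 7*z^2/8 + z/4


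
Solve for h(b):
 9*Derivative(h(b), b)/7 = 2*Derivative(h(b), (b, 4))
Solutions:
 h(b) = C1 + C4*exp(42^(2/3)*b/14) + (C2*sin(3*14^(2/3)*3^(1/6)*b/28) + C3*cos(3*14^(2/3)*3^(1/6)*b/28))*exp(-42^(2/3)*b/28)


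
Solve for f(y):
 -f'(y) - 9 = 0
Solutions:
 f(y) = C1 - 9*y


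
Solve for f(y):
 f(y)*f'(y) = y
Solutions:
 f(y) = -sqrt(C1 + y^2)
 f(y) = sqrt(C1 + y^2)


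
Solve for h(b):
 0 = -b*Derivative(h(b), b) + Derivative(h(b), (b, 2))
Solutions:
 h(b) = C1 + C2*erfi(sqrt(2)*b/2)


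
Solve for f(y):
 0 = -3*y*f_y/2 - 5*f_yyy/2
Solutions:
 f(y) = C1 + Integral(C2*airyai(-3^(1/3)*5^(2/3)*y/5) + C3*airybi(-3^(1/3)*5^(2/3)*y/5), y)


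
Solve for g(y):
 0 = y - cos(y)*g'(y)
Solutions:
 g(y) = C1 + Integral(y/cos(y), y)


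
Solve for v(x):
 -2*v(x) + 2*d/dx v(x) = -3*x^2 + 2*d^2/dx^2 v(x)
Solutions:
 v(x) = 3*x^2/2 + 3*x + (C1*sin(sqrt(3)*x/2) + C2*cos(sqrt(3)*x/2))*exp(x/2)


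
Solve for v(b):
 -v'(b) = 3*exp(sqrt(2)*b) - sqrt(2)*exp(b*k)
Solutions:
 v(b) = C1 - 3*sqrt(2)*exp(sqrt(2)*b)/2 + sqrt(2)*exp(b*k)/k


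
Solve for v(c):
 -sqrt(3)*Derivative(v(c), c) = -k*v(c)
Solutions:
 v(c) = C1*exp(sqrt(3)*c*k/3)


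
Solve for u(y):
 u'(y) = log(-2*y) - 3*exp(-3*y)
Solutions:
 u(y) = C1 + y*log(-y) + y*(-1 + log(2)) + exp(-3*y)


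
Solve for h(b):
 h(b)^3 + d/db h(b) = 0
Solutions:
 h(b) = -sqrt(2)*sqrt(-1/(C1 - b))/2
 h(b) = sqrt(2)*sqrt(-1/(C1 - b))/2


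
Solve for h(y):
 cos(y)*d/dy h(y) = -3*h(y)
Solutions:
 h(y) = C1*(sin(y) - 1)^(3/2)/(sin(y) + 1)^(3/2)


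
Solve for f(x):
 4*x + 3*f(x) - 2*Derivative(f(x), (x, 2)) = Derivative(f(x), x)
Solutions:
 f(x) = C1*exp(-3*x/2) + C2*exp(x) - 4*x/3 - 4/9


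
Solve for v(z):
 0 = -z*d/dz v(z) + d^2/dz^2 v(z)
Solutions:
 v(z) = C1 + C2*erfi(sqrt(2)*z/2)


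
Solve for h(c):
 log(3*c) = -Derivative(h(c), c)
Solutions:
 h(c) = C1 - c*log(c) - c*log(3) + c


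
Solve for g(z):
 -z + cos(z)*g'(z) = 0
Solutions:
 g(z) = C1 + Integral(z/cos(z), z)


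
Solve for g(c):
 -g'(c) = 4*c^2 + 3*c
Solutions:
 g(c) = C1 - 4*c^3/3 - 3*c^2/2


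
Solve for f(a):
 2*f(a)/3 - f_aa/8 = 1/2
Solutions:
 f(a) = C1*exp(-4*sqrt(3)*a/3) + C2*exp(4*sqrt(3)*a/3) + 3/4


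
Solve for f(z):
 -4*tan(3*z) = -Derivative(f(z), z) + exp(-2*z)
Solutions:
 f(z) = C1 + 2*log(tan(3*z)^2 + 1)/3 - exp(-2*z)/2


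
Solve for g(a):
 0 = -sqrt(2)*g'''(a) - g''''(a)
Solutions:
 g(a) = C1 + C2*a + C3*a^2 + C4*exp(-sqrt(2)*a)


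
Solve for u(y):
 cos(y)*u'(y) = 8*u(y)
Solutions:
 u(y) = C1*(sin(y)^4 + 4*sin(y)^3 + 6*sin(y)^2 + 4*sin(y) + 1)/(sin(y)^4 - 4*sin(y)^3 + 6*sin(y)^2 - 4*sin(y) + 1)


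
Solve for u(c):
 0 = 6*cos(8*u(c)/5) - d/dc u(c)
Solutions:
 -6*c - 5*log(sin(8*u(c)/5) - 1)/16 + 5*log(sin(8*u(c)/5) + 1)/16 = C1


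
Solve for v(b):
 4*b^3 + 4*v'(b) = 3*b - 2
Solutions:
 v(b) = C1 - b^4/4 + 3*b^2/8 - b/2


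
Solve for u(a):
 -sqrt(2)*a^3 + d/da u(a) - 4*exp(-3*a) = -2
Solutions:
 u(a) = C1 + sqrt(2)*a^4/4 - 2*a - 4*exp(-3*a)/3


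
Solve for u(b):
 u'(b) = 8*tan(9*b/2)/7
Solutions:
 u(b) = C1 - 16*log(cos(9*b/2))/63


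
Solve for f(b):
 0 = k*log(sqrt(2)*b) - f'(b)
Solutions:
 f(b) = C1 + b*k*log(b) - b*k + b*k*log(2)/2


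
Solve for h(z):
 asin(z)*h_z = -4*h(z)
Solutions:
 h(z) = C1*exp(-4*Integral(1/asin(z), z))


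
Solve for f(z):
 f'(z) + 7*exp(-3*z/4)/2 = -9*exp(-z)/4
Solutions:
 f(z) = C1 + 9*exp(-z)/4 + 14*exp(-3*z/4)/3


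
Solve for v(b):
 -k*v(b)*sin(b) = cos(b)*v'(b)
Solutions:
 v(b) = C1*exp(k*log(cos(b)))


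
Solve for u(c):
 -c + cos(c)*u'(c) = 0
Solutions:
 u(c) = C1 + Integral(c/cos(c), c)


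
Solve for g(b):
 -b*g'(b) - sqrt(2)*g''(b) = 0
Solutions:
 g(b) = C1 + C2*erf(2^(1/4)*b/2)


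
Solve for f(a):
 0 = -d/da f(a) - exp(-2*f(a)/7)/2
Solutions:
 f(a) = 7*log(-sqrt(C1 - a)) - 7*log(7)/2
 f(a) = 7*log(C1 - a/7)/2


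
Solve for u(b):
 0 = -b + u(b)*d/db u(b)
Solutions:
 u(b) = -sqrt(C1 + b^2)
 u(b) = sqrt(C1 + b^2)


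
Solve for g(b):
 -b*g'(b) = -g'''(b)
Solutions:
 g(b) = C1 + Integral(C2*airyai(b) + C3*airybi(b), b)


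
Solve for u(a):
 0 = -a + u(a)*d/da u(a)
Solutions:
 u(a) = -sqrt(C1 + a^2)
 u(a) = sqrt(C1 + a^2)


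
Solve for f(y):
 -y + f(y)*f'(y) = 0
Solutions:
 f(y) = -sqrt(C1 + y^2)
 f(y) = sqrt(C1 + y^2)


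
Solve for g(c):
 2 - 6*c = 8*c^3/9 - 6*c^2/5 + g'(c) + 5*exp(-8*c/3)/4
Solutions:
 g(c) = C1 - 2*c^4/9 + 2*c^3/5 - 3*c^2 + 2*c + 15*exp(-8*c/3)/32


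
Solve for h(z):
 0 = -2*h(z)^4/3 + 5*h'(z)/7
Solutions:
 h(z) = 5^(1/3)*(-1/(C1 + 14*z))^(1/3)
 h(z) = 5^(1/3)*(-1/(C1 + 14*z))^(1/3)*(-1 - sqrt(3)*I)/2
 h(z) = 5^(1/3)*(-1/(C1 + 14*z))^(1/3)*(-1 + sqrt(3)*I)/2


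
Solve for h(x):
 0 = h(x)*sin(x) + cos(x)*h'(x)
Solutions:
 h(x) = C1*cos(x)


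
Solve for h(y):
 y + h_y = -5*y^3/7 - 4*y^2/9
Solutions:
 h(y) = C1 - 5*y^4/28 - 4*y^3/27 - y^2/2


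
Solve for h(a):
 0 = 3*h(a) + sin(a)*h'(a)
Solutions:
 h(a) = C1*(cos(a) + 1)^(3/2)/(cos(a) - 1)^(3/2)


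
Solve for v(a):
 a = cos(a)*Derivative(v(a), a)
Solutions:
 v(a) = C1 + Integral(a/cos(a), a)


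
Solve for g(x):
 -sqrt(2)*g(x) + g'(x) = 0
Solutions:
 g(x) = C1*exp(sqrt(2)*x)


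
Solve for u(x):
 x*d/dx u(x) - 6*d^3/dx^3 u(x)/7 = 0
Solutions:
 u(x) = C1 + Integral(C2*airyai(6^(2/3)*7^(1/3)*x/6) + C3*airybi(6^(2/3)*7^(1/3)*x/6), x)


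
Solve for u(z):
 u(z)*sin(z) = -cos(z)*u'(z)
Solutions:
 u(z) = C1*cos(z)


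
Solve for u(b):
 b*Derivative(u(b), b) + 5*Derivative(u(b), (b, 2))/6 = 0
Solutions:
 u(b) = C1 + C2*erf(sqrt(15)*b/5)


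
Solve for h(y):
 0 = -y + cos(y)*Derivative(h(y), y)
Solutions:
 h(y) = C1 + Integral(y/cos(y), y)


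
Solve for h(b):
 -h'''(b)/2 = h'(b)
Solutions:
 h(b) = C1 + C2*sin(sqrt(2)*b) + C3*cos(sqrt(2)*b)


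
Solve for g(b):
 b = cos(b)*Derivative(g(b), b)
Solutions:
 g(b) = C1 + Integral(b/cos(b), b)


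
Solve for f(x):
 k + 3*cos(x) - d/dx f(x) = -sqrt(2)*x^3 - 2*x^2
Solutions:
 f(x) = C1 + k*x + sqrt(2)*x^4/4 + 2*x^3/3 + 3*sin(x)


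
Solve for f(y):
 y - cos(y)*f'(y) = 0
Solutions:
 f(y) = C1 + Integral(y/cos(y), y)


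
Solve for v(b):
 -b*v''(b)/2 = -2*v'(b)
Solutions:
 v(b) = C1 + C2*b^5


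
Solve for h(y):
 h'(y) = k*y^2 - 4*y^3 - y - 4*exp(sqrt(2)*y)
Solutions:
 h(y) = C1 + k*y^3/3 - y^4 - y^2/2 - 2*sqrt(2)*exp(sqrt(2)*y)


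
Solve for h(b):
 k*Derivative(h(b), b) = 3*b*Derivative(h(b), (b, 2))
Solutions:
 h(b) = C1 + b^(re(k)/3 + 1)*(C2*sin(log(b)*Abs(im(k))/3) + C3*cos(log(b)*im(k)/3))


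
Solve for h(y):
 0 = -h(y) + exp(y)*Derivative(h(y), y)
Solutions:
 h(y) = C1*exp(-exp(-y))


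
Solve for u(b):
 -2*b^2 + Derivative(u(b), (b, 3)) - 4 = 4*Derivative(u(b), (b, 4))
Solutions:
 u(b) = C1 + C2*b + C3*b^2 + C4*exp(b/4) + b^5/30 + 2*b^4/3 + 34*b^3/3


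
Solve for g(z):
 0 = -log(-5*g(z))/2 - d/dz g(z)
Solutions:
 2*Integral(1/(log(-_y) + log(5)), (_y, g(z))) = C1 - z


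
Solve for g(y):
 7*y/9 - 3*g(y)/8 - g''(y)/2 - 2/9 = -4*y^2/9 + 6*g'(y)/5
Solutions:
 g(y) = C1*exp(y*(-12 + sqrt(69))/10) + C2*exp(-y*(sqrt(69) + 12)/10) + 32*y^2/27 - 248*y/45 + 28112/2025


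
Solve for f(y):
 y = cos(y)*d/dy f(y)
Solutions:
 f(y) = C1 + Integral(y/cos(y), y)


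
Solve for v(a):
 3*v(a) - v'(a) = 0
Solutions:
 v(a) = C1*exp(3*a)


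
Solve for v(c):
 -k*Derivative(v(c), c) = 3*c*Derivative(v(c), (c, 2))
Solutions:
 v(c) = C1 + c^(1 - re(k)/3)*(C2*sin(log(c)*Abs(im(k))/3) + C3*cos(log(c)*im(k)/3))


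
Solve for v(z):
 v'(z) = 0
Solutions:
 v(z) = C1


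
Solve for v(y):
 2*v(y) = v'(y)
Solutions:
 v(y) = C1*exp(2*y)


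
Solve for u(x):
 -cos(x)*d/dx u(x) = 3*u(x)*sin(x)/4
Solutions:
 u(x) = C1*cos(x)^(3/4)


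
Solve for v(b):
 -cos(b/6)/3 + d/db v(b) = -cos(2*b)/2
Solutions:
 v(b) = C1 + 2*sin(b/6) - sin(2*b)/4


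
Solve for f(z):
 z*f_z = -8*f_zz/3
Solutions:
 f(z) = C1 + C2*erf(sqrt(3)*z/4)


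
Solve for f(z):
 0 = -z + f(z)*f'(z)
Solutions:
 f(z) = -sqrt(C1 + z^2)
 f(z) = sqrt(C1 + z^2)


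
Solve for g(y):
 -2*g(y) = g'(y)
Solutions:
 g(y) = C1*exp(-2*y)


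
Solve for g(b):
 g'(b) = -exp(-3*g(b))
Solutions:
 g(b) = log(C1 - 3*b)/3
 g(b) = log((-3^(1/3) - 3^(5/6)*I)*(C1 - b)^(1/3)/2)
 g(b) = log((-3^(1/3) + 3^(5/6)*I)*(C1 - b)^(1/3)/2)


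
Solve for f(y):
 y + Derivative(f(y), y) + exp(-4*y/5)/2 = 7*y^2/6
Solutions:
 f(y) = C1 + 7*y^3/18 - y^2/2 + 5*exp(-4*y/5)/8


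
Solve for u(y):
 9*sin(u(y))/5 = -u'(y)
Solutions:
 9*y/5 + log(cos(u(y)) - 1)/2 - log(cos(u(y)) + 1)/2 = C1


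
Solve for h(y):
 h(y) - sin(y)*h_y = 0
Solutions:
 h(y) = C1*sqrt(cos(y) - 1)/sqrt(cos(y) + 1)


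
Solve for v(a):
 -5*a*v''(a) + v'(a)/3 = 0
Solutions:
 v(a) = C1 + C2*a^(16/15)


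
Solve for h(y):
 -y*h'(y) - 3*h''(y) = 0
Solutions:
 h(y) = C1 + C2*erf(sqrt(6)*y/6)


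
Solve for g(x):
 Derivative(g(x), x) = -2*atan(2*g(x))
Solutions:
 Integral(1/atan(2*_y), (_y, g(x))) = C1 - 2*x


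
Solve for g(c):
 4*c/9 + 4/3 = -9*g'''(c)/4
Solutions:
 g(c) = C1 + C2*c + C3*c^2 - 2*c^4/243 - 8*c^3/81


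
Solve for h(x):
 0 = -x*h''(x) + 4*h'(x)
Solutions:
 h(x) = C1 + C2*x^5


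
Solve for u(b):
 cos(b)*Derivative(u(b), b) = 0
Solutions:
 u(b) = C1


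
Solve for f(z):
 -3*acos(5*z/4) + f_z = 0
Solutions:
 f(z) = C1 + 3*z*acos(5*z/4) - 3*sqrt(16 - 25*z^2)/5


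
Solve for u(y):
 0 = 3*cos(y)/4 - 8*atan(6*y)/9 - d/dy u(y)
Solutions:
 u(y) = C1 - 8*y*atan(6*y)/9 + 2*log(36*y^2 + 1)/27 + 3*sin(y)/4


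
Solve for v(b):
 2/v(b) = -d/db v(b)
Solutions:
 v(b) = -sqrt(C1 - 4*b)
 v(b) = sqrt(C1 - 4*b)
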